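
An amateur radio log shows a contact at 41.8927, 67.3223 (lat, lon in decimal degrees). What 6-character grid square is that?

MN31pv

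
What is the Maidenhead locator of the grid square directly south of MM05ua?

MM04ux

Latitude subsquare a = 0; −1 → -1, wraps to 23 = x, carry into square.
Latitude square 5; −1 → 4.
The longitude characters are unchanged.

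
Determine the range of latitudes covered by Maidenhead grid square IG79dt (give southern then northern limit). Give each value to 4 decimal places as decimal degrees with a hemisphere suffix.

20.2083° S, 20.1667° S

Field I=8, G=6: +8·20° lon, +6·10° lat → SW at lon -20°, lat -30°.
Square 7, 9: +7·2° lon, +9·1° lat → SW at lon -6°, lat -21°.
Subsquare d=3, t=19: +3·0.0833333° lon, +19·0.0416667° lat → SW at lon -5.75°, lat -20.2083°.
Cell spans 0.0833333° lon × 0.0416667° lat.
south 20.2083° S, north 20.1667° S.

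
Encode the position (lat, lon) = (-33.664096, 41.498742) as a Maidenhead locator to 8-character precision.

LF06ri90

Add 180° to longitude and 90° to latitude: 221.49874, 56.33590.
Field: 221.49874/20 → 11 → L, 56.33590/10 → 5 → F; chars LF.
Square: 1.49874/2 → 0, 6.33590/1 → 6; chars 06.
Subsquare: 1.49874/0.0833333 → 17 → r, 0.33590/0.0416667 → 8 → i; chars ri.
Extended square: 0.08208/0.00833333 → 9, 0.00257/0.00416667 → 0; chars 90.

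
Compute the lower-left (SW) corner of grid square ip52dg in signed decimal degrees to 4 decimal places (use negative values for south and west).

62.2500, -9.7500

Field I=8, P=15: +8·20° lon, +15·10° lat → SW at lon -20°, lat 60°.
Square 5, 2: +5·2° lon, +2·1° lat → SW at lon -10°, lat 62°.
Subsquare d=3, g=6: +3·0.0833333° lon, +6·0.0416667° lat → SW at lon -9.75°, lat 62.25°.
latitude 62.2500, longitude -9.7500.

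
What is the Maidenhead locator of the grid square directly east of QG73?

QG83

Longitude square 7; +1 → 8.
The latitude characters are unchanged.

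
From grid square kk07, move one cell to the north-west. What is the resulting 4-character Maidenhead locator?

JK98

Longitude square 0; −1 → -1, wraps to 9, carry into field.
Longitude field K = 10; −1 → 9 = J.
Latitude square 7; +1 → 8.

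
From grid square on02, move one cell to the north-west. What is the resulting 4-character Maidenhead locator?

Longitude square 0; −1 → -1, wraps to 9, carry into field.
Longitude field O = 14; −1 → 13 = N.
Latitude square 2; +1 → 3.

NN93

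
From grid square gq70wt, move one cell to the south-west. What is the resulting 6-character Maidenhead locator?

Longitude subsquare w = 22; −1 → 21 = v.
Latitude subsquare t = 19; −1 → 18 = s.

GQ70vs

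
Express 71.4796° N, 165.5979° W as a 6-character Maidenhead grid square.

Shift to the Maidenhead origin (180°W, 90°S): lon 14.4021, lat 161.4796.
Field: 14.4021/20 → 0 → A, 161.4796/10 → 16 → Q; chars AQ.
Square: 14.4021/2 → 7, 1.4796/1 → 1; chars 71.
Subsquare: 0.4021/0.0833333 → 4 → e, 0.4796/0.0416667 → 11 → l; chars el.

AQ71el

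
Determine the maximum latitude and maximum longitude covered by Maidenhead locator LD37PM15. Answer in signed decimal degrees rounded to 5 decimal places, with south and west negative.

-52.47500, 47.26667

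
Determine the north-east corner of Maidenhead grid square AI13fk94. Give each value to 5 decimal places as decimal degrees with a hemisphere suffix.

6.56250° S, 177.50000° W

Field A=0, I=8: +0·20° lon, +8·10° lat → SW at lon -180°, lat -10°.
Square 1, 3: +1·2° lon, +3·1° lat → SW at lon -178°, lat -7°.
Subsquare f=5, k=10: +5·0.0833333° lon, +10·0.0416667° lat → SW at lon -177.583°, lat -6.58333°.
Extended square 9, 4: +9·0.00833333° lon, +4·0.00416667° lat → SW at lon -177.508°, lat -6.56667°.
Cell spans 0.00833333° lon × 0.00416667° lat. NE corner is SW corner plus one full cell.
latitude 6.56250° S, longitude 177.50000° W.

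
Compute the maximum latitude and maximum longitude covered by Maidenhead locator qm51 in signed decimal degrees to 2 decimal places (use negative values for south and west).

Field Q=16, M=12: +16·20° lon, +12·10° lat → SW at lon 140°, lat 30°.
Square 5, 1: +5·2° lon, +1·1° lat → SW at lon 150°, lat 31°.
Cell spans 2° lon × 1° lat. NE corner is SW corner plus one full cell.
latitude 32.00, longitude 152.00.

32.00, 152.00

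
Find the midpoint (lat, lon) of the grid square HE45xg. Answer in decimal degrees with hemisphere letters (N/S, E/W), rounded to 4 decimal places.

44.7292° S, 30.0417° W

Field H=7, E=4: +7·20° lon, +4·10° lat → SW at lon -40°, lat -50°.
Square 4, 5: +4·2° lon, +5·1° lat → SW at lon -32°, lat -45°.
Subsquare x=23, g=6: +23·0.0833333° lon, +6·0.0416667° lat → SW at lon -30.0833°, lat -44.75°.
Cell spans 0.0833333° lon × 0.0416667° lat. Centre is SW corner plus half of each.
latitude 44.7292° S, longitude 30.0417° W.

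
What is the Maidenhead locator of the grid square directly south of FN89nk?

FN89nj

Latitude subsquare k = 10; −1 → 9 = j.
The longitude characters are unchanged.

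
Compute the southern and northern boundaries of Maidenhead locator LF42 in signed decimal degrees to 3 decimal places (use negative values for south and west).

Field L=11, F=5: +11·20° lon, +5·10° lat → SW at lon 40°, lat -40°.
Square 4, 2: +4·2° lon, +2·1° lat → SW at lon 48°, lat -38°.
Cell spans 2° lon × 1° lat.
south -38.000, north -37.000.

-38.000, -37.000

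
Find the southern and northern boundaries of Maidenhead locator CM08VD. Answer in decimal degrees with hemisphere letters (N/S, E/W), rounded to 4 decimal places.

38.1250° N, 38.1667° N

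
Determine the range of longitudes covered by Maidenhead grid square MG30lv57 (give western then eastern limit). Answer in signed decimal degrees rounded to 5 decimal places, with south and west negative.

Field M=12, G=6: +12·20° lon, +6·10° lat → SW at lon 60°, lat -30°.
Square 3, 0: +3·2° lon, +0·1° lat → SW at lon 66°, lat -30°.
Subsquare l=11, v=21: +11·0.0833333° lon, +21·0.0416667° lat → SW at lon 66.9167°, lat -29.125°.
Extended square 5, 7: +5·0.00833333° lon, +7·0.00416667° lat → SW at lon 66.9583°, lat -29.0958°.
Cell spans 0.00833333° lon × 0.00416667° lat.
west 66.95833, east 66.96667.

66.95833, 66.96667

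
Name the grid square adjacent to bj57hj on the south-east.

Longitude subsquare h = 7; +1 → 8 = i.
Latitude subsquare j = 9; −1 → 8 = i.

BJ57ii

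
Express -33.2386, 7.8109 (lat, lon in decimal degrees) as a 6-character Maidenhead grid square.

Add 180° to longitude and 90° to latitude: 187.8109, 56.7614.
Field: lon ⌊187.8109/20⌋ = 9 → J; lat ⌊56.7614/10⌋ = 5 → F.
Square: lon ⌊7.8109/2⌋ = 3; lat ⌊6.7614/1⌋ = 6.
Subsquare: lon ⌊1.8109/0.0833333⌋ = 21 → v; lat ⌊0.7614/0.0416667⌋ = 18 → s.

JF36vs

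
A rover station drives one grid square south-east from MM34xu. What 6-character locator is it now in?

MM44at

Longitude subsquare x = 23; +1 → 24, wraps to 0 = a, carry into square.
Longitude square 3; +1 → 4.
Latitude subsquare u = 20; −1 → 19 = t.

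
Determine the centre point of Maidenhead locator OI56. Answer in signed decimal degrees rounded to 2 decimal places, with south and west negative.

Field O=14, I=8: +14·20° lon, +8·10° lat → SW at lon 100°, lat -10°.
Square 5, 6: +5·2° lon, +6·1° lat → SW at lon 110°, lat -4°.
Cell spans 2° lon × 1° lat. Centre is SW corner plus half of each.
latitude -3.50, longitude 111.00.

-3.50, 111.00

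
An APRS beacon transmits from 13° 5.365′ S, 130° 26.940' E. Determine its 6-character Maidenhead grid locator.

PH56fv

Shift to the Maidenhead origin (180°W, 90°S): lon 310.4490, lat 76.9106.
Field (20°×10°, letters A–R): lon ⌊310.4490/20⌋ = 15 → P; lat ⌊76.9106/10⌋ = 7 → H.
Square (2°×1°, digits 0–9): lon ⌊10.4490/2⌋ = 5; lat ⌊6.9106/1⌋ = 6.
Subsquare (5′×2.5′, letters a–x): lon ⌊0.4490/0.0833333⌋ = 5 → f; lat ⌊0.9106/0.0416667⌋ = 21 → v.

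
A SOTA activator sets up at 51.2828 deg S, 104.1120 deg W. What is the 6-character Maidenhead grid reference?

DD78wr

Offset from 180°W / 90°S: lon 75.8880°, lat 38.7172°.
Field (20°×10°, letters A–R): 75.8880/20 → 3 → D, 38.7172/10 → 3 → D; chars DD.
Square (2°×1°, digits 0–9): 15.8880/2 → 7, 8.7172/1 → 8; chars 78.
Subsquare (5′×2.5′, letters a–x): 1.8880/0.0833333 → 22 → w, 0.7172/0.0416667 → 17 → r; chars wr.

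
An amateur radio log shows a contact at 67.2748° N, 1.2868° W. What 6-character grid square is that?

IP97ig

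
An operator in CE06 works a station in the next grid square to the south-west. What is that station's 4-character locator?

BE95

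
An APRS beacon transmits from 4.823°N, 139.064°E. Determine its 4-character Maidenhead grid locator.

PJ94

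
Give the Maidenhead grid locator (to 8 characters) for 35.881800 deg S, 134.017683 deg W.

CF24xc78

Offset from 180°W / 90°S: lon 45.98232°, lat 54.11820°.
Field: lon ⌊45.98232/20⌋ = 2 → C; lat ⌊54.11820/10⌋ = 5 → F.
Square: lon ⌊5.98232/2⌋ = 2; lat ⌊4.11820/1⌋ = 4.
Subsquare: lon ⌊1.98232/0.0833333⌋ = 23 → x; lat ⌊0.11820/0.0416667⌋ = 2 → c.
Extended square: lon ⌊0.06565/0.00833333⌋ = 7; lat ⌊0.03487/0.00416667⌋ = 8.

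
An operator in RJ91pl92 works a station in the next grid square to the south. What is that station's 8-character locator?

Latitude extended square 2; −1 → 1.
The longitude characters are unchanged.

RJ91pl91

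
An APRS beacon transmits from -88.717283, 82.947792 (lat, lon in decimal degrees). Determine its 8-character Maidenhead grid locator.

NA11lg37

Add 180° to longitude and 90° to latitude: 262.94779, 1.28272.
Field: lon ⌊262.94779/20⌋ = 13 → N; lat ⌊1.28272/10⌋ = 0 → A.
Square: lon ⌊2.94779/2⌋ = 1; lat ⌊1.28272/1⌋ = 1.
Subsquare: lon ⌊0.94779/0.0833333⌋ = 11 → l; lat ⌊0.28272/0.0416667⌋ = 6 → g.
Extended square: lon ⌊0.03113/0.00833333⌋ = 3; lat ⌊0.03272/0.00416667⌋ = 7.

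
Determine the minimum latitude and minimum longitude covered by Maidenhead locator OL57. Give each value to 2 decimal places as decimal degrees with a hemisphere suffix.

27.00° N, 110.00° E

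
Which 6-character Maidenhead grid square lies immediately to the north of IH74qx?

Latitude subsquare x = 23; +1 → 24, wraps to 0 = a, carry into square.
Latitude square 4; +1 → 5.
The longitude characters are unchanged.

IH75qa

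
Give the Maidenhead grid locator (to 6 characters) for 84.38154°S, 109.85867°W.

DA55bo

Shift to the Maidenhead origin (180°W, 90°S): lon 70.1413, lat 5.6185.
Field: 70.1413/20 → 3 → D, 5.6185/10 → 0 → A; chars DA.
Square: 10.1413/2 → 5, 5.6185/1 → 5; chars 55.
Subsquare: 0.1413/0.0833333 → 1 → b, 0.6185/0.0416667 → 14 → o; chars bo.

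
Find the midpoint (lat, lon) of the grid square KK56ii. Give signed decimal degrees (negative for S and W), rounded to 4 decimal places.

16.3542, 30.7083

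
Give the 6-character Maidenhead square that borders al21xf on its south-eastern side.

AL31ae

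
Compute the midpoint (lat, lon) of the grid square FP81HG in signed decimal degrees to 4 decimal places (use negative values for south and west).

61.2708, -63.3750

Field F=5, P=15: +5·20° lon, +15·10° lat → SW at lon -80°, lat 60°.
Square 8, 1: +8·2° lon, +1·1° lat → SW at lon -64°, lat 61°.
Subsquare h=7, g=6: +7·0.0833333° lon, +6·0.0416667° lat → SW at lon -63.4167°, lat 61.25°.
Cell spans 0.0833333° lon × 0.0416667° lat. Centre is SW corner plus half of each.
latitude 61.2708, longitude -63.3750.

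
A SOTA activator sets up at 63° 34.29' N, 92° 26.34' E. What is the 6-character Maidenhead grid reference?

Add 180° to longitude and 90° to latitude: 272.4390, 153.5715.
Field: 272.4390/20 → 13 → N, 153.5715/10 → 15 → P; chars NP.
Square: 12.4390/2 → 6, 3.5715/1 → 3; chars 63.
Subsquare: 0.4390/0.0833333 → 5 → f, 0.5715/0.0416667 → 13 → n; chars fn.

NP63fn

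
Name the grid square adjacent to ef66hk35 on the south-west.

EF66hk24

Longitude extended square 3; −1 → 2.
Latitude extended square 5; −1 → 4.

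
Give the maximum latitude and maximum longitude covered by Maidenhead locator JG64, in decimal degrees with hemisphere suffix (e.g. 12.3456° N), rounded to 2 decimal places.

Field J=9, G=6: +9·20° lon, +6·10° lat → SW at lon 0°, lat -30°.
Square 6, 4: +6·2° lon, +4·1° lat → SW at lon 12°, lat -26°.
Cell spans 2° lon × 1° lat. NE corner is SW corner plus one full cell.
latitude 25.00° S, longitude 14.00° E.

25.00° S, 14.00° E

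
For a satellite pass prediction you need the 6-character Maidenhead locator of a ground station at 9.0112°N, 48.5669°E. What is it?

Offset from 180°W / 90°S: lon 228.5669°, lat 99.0112°.
Field (20°×10°, letters A–R): lon ⌊228.5669/20⌋ = 11 → L; lat ⌊99.0112/10⌋ = 9 → J.
Square (2°×1°, digits 0–9): lon ⌊8.5669/2⌋ = 4; lat ⌊9.0112/1⌋ = 9.
Subsquare (5′×2.5′, letters a–x): lon ⌊0.5669/0.0833333⌋ = 6 → g; lat ⌊0.0112/0.0416667⌋ = 0 → a.

LJ49ga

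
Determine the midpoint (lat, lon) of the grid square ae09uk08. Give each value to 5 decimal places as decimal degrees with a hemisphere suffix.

Field A=0, E=4: +0·20° lon, +4·10° lat → SW at lon -180°, lat -50°.
Square 0, 9: +0·2° lon, +9·1° lat → SW at lon -180°, lat -41°.
Subsquare u=20, k=10: +20·0.0833333° lon, +10·0.0416667° lat → SW at lon -178.333°, lat -40.5833°.
Extended square 0, 8: +0·0.00833333° lon, +8·0.00416667° lat → SW at lon -178.333°, lat -40.55°.
Cell spans 0.00833333° lon × 0.00416667° lat. Centre is SW corner plus half of each.
latitude 40.54792° S, longitude 178.32917° W.

40.54792° S, 178.32917° W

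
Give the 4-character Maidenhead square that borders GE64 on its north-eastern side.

Longitude square 6; +1 → 7.
Latitude square 4; +1 → 5.

GE75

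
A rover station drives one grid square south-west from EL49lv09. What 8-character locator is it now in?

Longitude extended square 0; −1 → -1, wraps to 9, carry into subsquare.
Longitude subsquare l = 11; −1 → 10 = k.
Latitude extended square 9; −1 → 8.

EL49kv98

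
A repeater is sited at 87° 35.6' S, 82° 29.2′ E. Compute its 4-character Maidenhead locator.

NA12

Offset from 180°W / 90°S: lon 262.49°, lat 2.41°.
Field: 262.49/20 → 13 → N, 2.41/10 → 0 → A; chars NA.
Square: 2.49/2 → 1, 2.41/1 → 2; chars 12.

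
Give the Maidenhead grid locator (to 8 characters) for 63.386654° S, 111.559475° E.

Shift to the Maidenhead origin (180°W, 90°S): lon 291.55948, lat 26.61335.
Field: lon ⌊291.55948/20⌋ = 14 → O; lat ⌊26.61335/10⌋ = 2 → C.
Square: lon ⌊11.55948/2⌋ = 5; lat ⌊6.61335/1⌋ = 6.
Subsquare: lon ⌊1.55948/0.0833333⌋ = 18 → s; lat ⌊0.61335/0.0416667⌋ = 14 → o.
Extended square: lon ⌊0.05948/0.00833333⌋ = 7; lat ⌊0.03001/0.00416667⌋ = 7.

OC56so77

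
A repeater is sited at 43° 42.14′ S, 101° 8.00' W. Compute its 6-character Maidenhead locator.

DE96kh

Add 180° to longitude and 90° to latitude: 78.8667, 46.2977.
Field: 78.8667/20 → 3 → D, 46.2977/10 → 4 → E; chars DE.
Square: 18.8667/2 → 9, 6.2977/1 → 6; chars 96.
Subsquare: 0.8667/0.0833333 → 10 → k, 0.2977/0.0416667 → 7 → h; chars kh.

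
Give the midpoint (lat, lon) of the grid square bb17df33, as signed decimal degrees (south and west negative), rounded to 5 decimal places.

Field B=1, B=1: +1·20° lon, +1·10° lat → SW at lon -160°, lat -80°.
Square 1, 7: +1·2° lon, +7·1° lat → SW at lon -158°, lat -73°.
Subsquare d=3, f=5: +3·0.0833333° lon, +5·0.0416667° lat → SW at lon -157.75°, lat -72.7917°.
Extended square 3, 3: +3·0.00833333° lon, +3·0.00416667° lat → SW at lon -157.725°, lat -72.7792°.
Cell spans 0.00833333° lon × 0.00416667° lat. Centre is SW corner plus half of each.
latitude -72.77708, longitude -157.72083.

-72.77708, -157.72083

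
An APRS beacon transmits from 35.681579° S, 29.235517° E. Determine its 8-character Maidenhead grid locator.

KF44oh86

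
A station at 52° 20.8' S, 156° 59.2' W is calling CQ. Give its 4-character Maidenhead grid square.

BD17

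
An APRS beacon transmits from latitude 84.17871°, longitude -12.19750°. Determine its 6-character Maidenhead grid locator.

IR34ve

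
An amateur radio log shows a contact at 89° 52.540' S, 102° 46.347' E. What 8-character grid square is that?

OA10jc29

Add 180° to longitude and 90° to latitude: 282.77245, 0.12433.
Field: 282.77245/20 → 14 → O, 0.12433/10 → 0 → A; chars OA.
Square: 2.77245/2 → 1, 0.12433/1 → 0; chars 10.
Subsquare: 0.77245/0.0833333 → 9 → j, 0.12433/0.0416667 → 2 → c; chars jc.
Extended square: 0.02245/0.00833333 → 2, 0.04100/0.00416667 → 9; chars 29.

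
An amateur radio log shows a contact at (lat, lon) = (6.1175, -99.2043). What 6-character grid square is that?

EJ06jc

Add 180° to longitude and 90° to latitude: 80.7957, 96.1175.
Field: lon ⌊80.7957/20⌋ = 4 → E; lat ⌊96.1175/10⌋ = 9 → J.
Square: lon ⌊0.7957/2⌋ = 0; lat ⌊6.1175/1⌋ = 6.
Subsquare: lon ⌊0.7957/0.0833333⌋ = 9 → j; lat ⌊0.1175/0.0416667⌋ = 2 → c.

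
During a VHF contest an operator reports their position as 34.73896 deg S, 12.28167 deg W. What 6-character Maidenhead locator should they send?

IF35ug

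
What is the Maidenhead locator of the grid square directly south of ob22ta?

Latitude subsquare a = 0; −1 → -1, wraps to 23 = x, carry into square.
Latitude square 2; −1 → 1.
The longitude characters are unchanged.

OB21tx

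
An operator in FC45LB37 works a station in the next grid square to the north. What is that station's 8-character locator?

FC45lb38

Latitude extended square 7; +1 → 8.
The longitude characters are unchanged.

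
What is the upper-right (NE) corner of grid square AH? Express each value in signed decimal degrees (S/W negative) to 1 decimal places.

Field A=0, H=7: +0·20° lon, +7·10° lat → SW at lon -180°, lat -20°.
Cell spans 20° lon × 10° lat. NE corner is SW corner plus one full cell.
latitude -10.0, longitude -160.0.

-10.0, -160.0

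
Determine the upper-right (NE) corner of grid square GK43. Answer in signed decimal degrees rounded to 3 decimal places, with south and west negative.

Field G=6, K=10: +6·20° lon, +10·10° lat → SW at lon -60°, lat 10°.
Square 4, 3: +4·2° lon, +3·1° lat → SW at lon -52°, lat 13°.
Cell spans 2° lon × 1° lat. NE corner is SW corner plus one full cell.
latitude 14.000, longitude -50.000.

14.000, -50.000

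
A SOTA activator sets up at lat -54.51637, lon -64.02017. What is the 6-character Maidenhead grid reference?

FD75xl

Shift to the Maidenhead origin (180°W, 90°S): lon 115.9798, lat 35.4836.
Field: lon ⌊115.9798/20⌋ = 5 → F; lat ⌊35.4836/10⌋ = 3 → D.
Square: lon ⌊15.9798/2⌋ = 7; lat ⌊5.4836/1⌋ = 5.
Subsquare: lon ⌊1.9798/0.0833333⌋ = 23 → x; lat ⌊0.4836/0.0416667⌋ = 11 → l.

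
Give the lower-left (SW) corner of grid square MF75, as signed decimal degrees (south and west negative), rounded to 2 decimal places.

Field M=12, F=5: +12·20° lon, +5·10° lat → SW at lon 60°, lat -40°.
Square 7, 5: +7·2° lon, +5·1° lat → SW at lon 74°, lat -35°.
latitude -35.00, longitude 74.00.

-35.00, 74.00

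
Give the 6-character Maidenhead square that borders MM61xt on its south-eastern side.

MM71as

Longitude subsquare x = 23; +1 → 24, wraps to 0 = a, carry into square.
Longitude square 6; +1 → 7.
Latitude subsquare t = 19; −1 → 18 = s.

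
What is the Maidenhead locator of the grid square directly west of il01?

HL91

Longitude square 0; −1 → -1, wraps to 9, carry into field.
Longitude field I = 8; −1 → 7 = H.
The latitude characters are unchanged.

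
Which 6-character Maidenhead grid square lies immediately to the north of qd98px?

QD99pa

Latitude subsquare x = 23; +1 → 24, wraps to 0 = a, carry into square.
Latitude square 8; +1 → 9.
The longitude characters are unchanged.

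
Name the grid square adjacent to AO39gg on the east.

AO39hg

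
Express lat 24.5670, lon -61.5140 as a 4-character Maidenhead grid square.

FL94

Add 180° to longitude and 90° to latitude: 118.49, 114.57.
Field: lon ⌊118.49/20⌋ = 5 → F; lat ⌊114.57/10⌋ = 11 → L.
Square: lon ⌊18.49/2⌋ = 9; lat ⌊4.57/1⌋ = 4.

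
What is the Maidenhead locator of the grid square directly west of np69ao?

Longitude subsquare a = 0; −1 → -1, wraps to 23 = x, carry into square.
Longitude square 6; −1 → 5.
The latitude characters are unchanged.

NP59xo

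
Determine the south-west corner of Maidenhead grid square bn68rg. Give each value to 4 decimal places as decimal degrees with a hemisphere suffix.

Field B=1, N=13: +1·20° lon, +13·10° lat → SW at lon -160°, lat 40°.
Square 6, 8: +6·2° lon, +8·1° lat → SW at lon -148°, lat 48°.
Subsquare r=17, g=6: +17·0.0833333° lon, +6·0.0416667° lat → SW at lon -146.583°, lat 48.25°.
latitude 48.2500° N, longitude 146.5833° W.

48.2500° N, 146.5833° W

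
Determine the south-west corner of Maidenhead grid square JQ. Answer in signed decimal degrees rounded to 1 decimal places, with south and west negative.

70.0, 0.0

Field J=9, Q=16: +9·20° lon, +16·10° lat → SW at lon 0°, lat 70°.
latitude 70.0, longitude 0.0.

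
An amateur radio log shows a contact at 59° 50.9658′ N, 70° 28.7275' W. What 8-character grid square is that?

Shift to the Maidenhead origin (180°W, 90°S): lon 109.52121, lat 149.84943.
Field: 109.52121/20 → 5 → F, 149.84943/10 → 14 → O; chars FO.
Square: 9.52121/2 → 4, 9.84943/1 → 9; chars 49.
Subsquare: 1.52121/0.0833333 → 18 → s, 0.84943/0.0416667 → 20 → u; chars su.
Extended square: 0.02121/0.00833333 → 2, 0.01610/0.00416667 → 3; chars 23.

FO49su23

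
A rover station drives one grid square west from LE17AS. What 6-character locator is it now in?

LE07xs

Longitude subsquare a = 0; −1 → -1, wraps to 23 = x, carry into square.
Longitude square 1; −1 → 0.
The latitude characters are unchanged.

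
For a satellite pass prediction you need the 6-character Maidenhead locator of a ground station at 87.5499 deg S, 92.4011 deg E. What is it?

Add 180° to longitude and 90° to latitude: 272.4011, 2.4501.
Field (20°×10°, letters A–R): lon ⌊272.4011/20⌋ = 13 → N; lat ⌊2.4501/10⌋ = 0 → A.
Square (2°×1°, digits 0–9): lon ⌊12.4011/2⌋ = 6; lat ⌊2.4501/1⌋ = 2.
Subsquare (5′×2.5′, letters a–x): lon ⌊0.4011/0.0833333⌋ = 4 → e; lat ⌊0.4501/0.0416667⌋ = 10 → k.

NA62ek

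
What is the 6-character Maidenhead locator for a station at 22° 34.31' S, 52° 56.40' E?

LG67lk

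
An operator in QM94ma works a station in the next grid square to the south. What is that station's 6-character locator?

QM93mx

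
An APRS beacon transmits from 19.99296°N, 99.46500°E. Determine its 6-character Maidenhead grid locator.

NK99rx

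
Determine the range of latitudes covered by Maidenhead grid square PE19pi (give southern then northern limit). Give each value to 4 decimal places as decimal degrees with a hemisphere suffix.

Field P=15, E=4: +15·20° lon, +4·10° lat → SW at lon 120°, lat -50°.
Square 1, 9: +1·2° lon, +9·1° lat → SW at lon 122°, lat -41°.
Subsquare p=15, i=8: +15·0.0833333° lon, +8·0.0416667° lat → SW at lon 123.25°, lat -40.6667°.
Cell spans 0.0833333° lon × 0.0416667° lat.
south 40.6667° S, north 40.6250° S.

40.6667° S, 40.6250° S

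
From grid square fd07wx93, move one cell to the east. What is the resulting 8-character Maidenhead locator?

FD07xx03

Longitude extended square 9; +1 → 10, wraps to 0, carry into subsquare.
Longitude subsquare w = 22; +1 → 23 = x.
The latitude characters are unchanged.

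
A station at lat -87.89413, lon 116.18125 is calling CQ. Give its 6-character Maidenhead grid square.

Offset from 180°W / 90°S: lon 296.1812°, lat 2.1059°.
Field: 296.1812/20 → 14 → O, 2.1059/10 → 0 → A; chars OA.
Square: 16.1812/2 → 8, 2.1059/1 → 2; chars 82.
Subsquare: 0.1812/0.0833333 → 2 → c, 0.1059/0.0416667 → 2 → c; chars cc.

OA82cc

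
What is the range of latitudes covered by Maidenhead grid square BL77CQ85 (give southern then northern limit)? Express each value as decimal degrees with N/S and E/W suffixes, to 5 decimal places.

27.68750° N, 27.69167° N

Field B=1, L=11: +1·20° lon, +11·10° lat → SW at lon -160°, lat 20°.
Square 7, 7: +7·2° lon, +7·1° lat → SW at lon -146°, lat 27°.
Subsquare c=2, q=16: +2·0.0833333° lon, +16·0.0416667° lat → SW at lon -145.833°, lat 27.6667°.
Extended square 8, 5: +8·0.00833333° lon, +5·0.00416667° lat → SW at lon -145.767°, lat 27.6875°.
Cell spans 0.00833333° lon × 0.00416667° lat.
south 27.68750° N, north 27.69167° N.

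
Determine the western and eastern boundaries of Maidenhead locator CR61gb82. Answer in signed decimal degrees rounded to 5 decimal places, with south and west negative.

-127.43333, -127.42500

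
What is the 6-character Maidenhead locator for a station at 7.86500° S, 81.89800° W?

EI92bd

Shift to the Maidenhead origin (180°W, 90°S): lon 98.1020, lat 82.1350.
Field: 98.1020/20 → 4 → E, 82.1350/10 → 8 → I; chars EI.
Square: 18.1020/2 → 9, 2.1350/1 → 2; chars 92.
Subsquare: 0.1020/0.0833333 → 1 → b, 0.1350/0.0416667 → 3 → d; chars bd.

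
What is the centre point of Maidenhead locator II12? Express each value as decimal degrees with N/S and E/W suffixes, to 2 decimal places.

7.50° S, 17.00° W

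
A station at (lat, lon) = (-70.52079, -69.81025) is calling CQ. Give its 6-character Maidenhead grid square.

FB59cl

Shift to the Maidenhead origin (180°W, 90°S): lon 110.1898, lat 19.4792.
Field: 110.1898/20 → 5 → F, 19.4792/10 → 1 → B; chars FB.
Square: 10.1898/2 → 5, 9.4792/1 → 9; chars 59.
Subsquare: 0.1898/0.0833333 → 2 → c, 0.4792/0.0416667 → 11 → l; chars cl.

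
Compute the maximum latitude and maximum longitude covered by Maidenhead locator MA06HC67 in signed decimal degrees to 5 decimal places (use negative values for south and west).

Field M=12, A=0: +12·20° lon, +0·10° lat → SW at lon 60°, lat -90°.
Square 0, 6: +0·2° lon, +6·1° lat → SW at lon 60°, lat -84°.
Subsquare h=7, c=2: +7·0.0833333° lon, +2·0.0416667° lat → SW at lon 60.5833°, lat -83.9167°.
Extended square 6, 7: +6·0.00833333° lon, +7·0.00416667° lat → SW at lon 60.6333°, lat -83.8875°.
Cell spans 0.00833333° lon × 0.00416667° lat. NE corner is SW corner plus one full cell.
latitude -83.88333, longitude 60.64167.

-83.88333, 60.64167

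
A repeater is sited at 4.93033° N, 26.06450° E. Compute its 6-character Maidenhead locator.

Offset from 180°W / 90°S: lon 206.0645°, lat 94.9303°.
Field: lon ⌊206.0645/20⌋ = 10 → K; lat ⌊94.9303/10⌋ = 9 → J.
Square: lon ⌊6.0645/2⌋ = 3; lat ⌊4.9303/1⌋ = 4.
Subsquare: lon ⌊0.0645/0.0833333⌋ = 0 → a; lat ⌊0.9303/0.0416667⌋ = 22 → w.

KJ34aw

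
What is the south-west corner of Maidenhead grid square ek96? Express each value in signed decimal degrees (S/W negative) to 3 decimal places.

Field E=4, K=10: +4·20° lon, +10·10° lat → SW at lon -100°, lat 10°.
Square 9, 6: +9·2° lon, +6·1° lat → SW at lon -82°, lat 16°.
latitude 16.000, longitude -82.000.

16.000, -82.000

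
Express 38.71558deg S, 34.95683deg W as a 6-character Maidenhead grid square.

HF21mg

Shift to the Maidenhead origin (180°W, 90°S): lon 145.0432, lat 51.2844.
Field: lon ⌊145.0432/20⌋ = 7 → H; lat ⌊51.2844/10⌋ = 5 → F.
Square: lon ⌊5.0432/2⌋ = 2; lat ⌊1.2844/1⌋ = 1.
Subsquare: lon ⌊1.0432/0.0833333⌋ = 12 → m; lat ⌊0.2844/0.0416667⌋ = 6 → g.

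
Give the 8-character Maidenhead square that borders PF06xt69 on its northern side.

Latitude extended square 9; +1 → 10, wraps to 0, carry into subsquare.
Latitude subsquare t = 19; +1 → 20 = u.
The longitude characters are unchanged.

PF06xu60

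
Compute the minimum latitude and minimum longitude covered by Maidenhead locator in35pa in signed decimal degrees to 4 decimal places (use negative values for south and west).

Field I=8, N=13: +8·20° lon, +13·10° lat → SW at lon -20°, lat 40°.
Square 3, 5: +3·2° lon, +5·1° lat → SW at lon -14°, lat 45°.
Subsquare p=15, a=0: +15·0.0833333° lon, +0·0.0416667° lat → SW at lon -12.75°, lat 45°.
latitude 45.0000, longitude -12.7500.

45.0000, -12.7500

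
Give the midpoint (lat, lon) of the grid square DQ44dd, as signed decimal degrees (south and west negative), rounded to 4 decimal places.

74.1458, -111.7083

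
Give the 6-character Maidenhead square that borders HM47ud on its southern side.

HM47uc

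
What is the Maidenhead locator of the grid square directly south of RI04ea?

RI03ex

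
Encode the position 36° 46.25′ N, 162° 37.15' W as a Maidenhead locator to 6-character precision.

AM86qs

Offset from 180°W / 90°S: lon 17.3808°, lat 126.7708°.
Field (20°×10°, letters A–R): 17.3808/20 → 0 → A, 126.7708/10 → 12 → M; chars AM.
Square (2°×1°, digits 0–9): 17.3808/2 → 8, 6.7708/1 → 6; chars 86.
Subsquare (5′×2.5′, letters a–x): 1.3808/0.0833333 → 16 → q, 0.7708/0.0416667 → 18 → s; chars qs.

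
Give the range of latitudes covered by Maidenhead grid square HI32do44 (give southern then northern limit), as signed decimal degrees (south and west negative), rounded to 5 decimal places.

Field H=7, I=8: +7·20° lon, +8·10° lat → SW at lon -40°, lat -10°.
Square 3, 2: +3·2° lon, +2·1° lat → SW at lon -34°, lat -8°.
Subsquare d=3, o=14: +3·0.0833333° lon, +14·0.0416667° lat → SW at lon -33.75°, lat -7.41667°.
Extended square 4, 4: +4·0.00833333° lon, +4·0.00416667° lat → SW at lon -33.7167°, lat -7.4°.
Cell spans 0.00833333° lon × 0.00416667° lat.
south -7.40000, north -7.39583.

-7.40000, -7.39583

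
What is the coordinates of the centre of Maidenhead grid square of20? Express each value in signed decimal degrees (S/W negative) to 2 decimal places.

Field O=14, F=5: +14·20° lon, +5·10° lat → SW at lon 100°, lat -40°.
Square 2, 0: +2·2° lon, +0·1° lat → SW at lon 104°, lat -40°.
Cell spans 2° lon × 1° lat. Centre is SW corner plus half of each.
latitude -39.50, longitude 105.00.

-39.50, 105.00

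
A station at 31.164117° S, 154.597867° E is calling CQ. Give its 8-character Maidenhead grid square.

QF78hu10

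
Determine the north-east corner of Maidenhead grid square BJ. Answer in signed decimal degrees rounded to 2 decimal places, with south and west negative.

Field B=1, J=9: +1·20° lon, +9·10° lat → SW at lon -160°, lat 0°.
Cell spans 20° lon × 10° lat. NE corner is SW corner plus one full cell.
latitude 10.00, longitude -140.00.

10.00, -140.00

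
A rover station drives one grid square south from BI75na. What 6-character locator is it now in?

BI74nx

Latitude subsquare a = 0; −1 → -1, wraps to 23 = x, carry into square.
Latitude square 5; −1 → 4.
The longitude characters are unchanged.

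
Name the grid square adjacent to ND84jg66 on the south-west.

ND84jg55

Longitude extended square 6; −1 → 5.
Latitude extended square 6; −1 → 5.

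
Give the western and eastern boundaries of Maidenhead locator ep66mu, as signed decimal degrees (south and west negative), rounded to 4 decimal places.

Field E=4, P=15: +4·20° lon, +15·10° lat → SW at lon -100°, lat 60°.
Square 6, 6: +6·2° lon, +6·1° lat → SW at lon -88°, lat 66°.
Subsquare m=12, u=20: +12·0.0833333° lon, +20·0.0416667° lat → SW at lon -87°, lat 66.8333°.
Cell spans 0.0833333° lon × 0.0416667° lat.
west -87.0000, east -86.9167.

-87.0000, -86.9167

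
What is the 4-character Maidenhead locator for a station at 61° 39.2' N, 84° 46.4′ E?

Shift to the Maidenhead origin (180°W, 90°S): lon 264.77, lat 151.65.
Field: lon ⌊264.77/20⌋ = 13 → N; lat ⌊151.65/10⌋ = 15 → P.
Square: lon ⌊4.77/2⌋ = 2; lat ⌊1.65/1⌋ = 1.

NP21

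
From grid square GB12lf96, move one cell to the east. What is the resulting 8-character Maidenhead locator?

GB12mf06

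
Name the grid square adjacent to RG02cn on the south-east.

RG02dm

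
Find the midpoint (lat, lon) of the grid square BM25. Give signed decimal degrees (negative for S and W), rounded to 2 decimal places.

35.50, -155.00

Field B=1, M=12: +1·20° lon, +12·10° lat → SW at lon -160°, lat 30°.
Square 2, 5: +2·2° lon, +5·1° lat → SW at lon -156°, lat 35°.
Cell spans 2° lon × 1° lat. Centre is SW corner plus half of each.
latitude 35.50, longitude -155.00.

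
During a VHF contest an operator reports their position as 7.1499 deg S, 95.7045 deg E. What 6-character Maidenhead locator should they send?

NI72uu

Offset from 180°W / 90°S: lon 275.7045°, lat 82.8501°.
Field: lon ⌊275.7045/20⌋ = 13 → N; lat ⌊82.8501/10⌋ = 8 → I.
Square: lon ⌊15.7045/2⌋ = 7; lat ⌊2.8501/1⌋ = 2.
Subsquare: lon ⌊1.7045/0.0833333⌋ = 20 → u; lat ⌊0.8501/0.0416667⌋ = 20 → u.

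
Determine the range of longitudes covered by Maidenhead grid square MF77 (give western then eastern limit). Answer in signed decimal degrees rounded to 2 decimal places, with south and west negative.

Field M=12, F=5: +12·20° lon, +5·10° lat → SW at lon 60°, lat -40°.
Square 7, 7: +7·2° lon, +7·1° lat → SW at lon 74°, lat -33°.
Cell spans 2° lon × 1° lat.
west 74.00, east 76.00.

74.00, 76.00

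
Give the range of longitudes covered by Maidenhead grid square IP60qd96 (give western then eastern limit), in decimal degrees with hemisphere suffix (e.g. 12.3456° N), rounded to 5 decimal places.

Field I=8, P=15: +8·20° lon, +15·10° lat → SW at lon -20°, lat 60°.
Square 6, 0: +6·2° lon, +0·1° lat → SW at lon -8°, lat 60°.
Subsquare q=16, d=3: +16·0.0833333° lon, +3·0.0416667° lat → SW at lon -6.66667°, lat 60.125°.
Extended square 9, 6: +9·0.00833333° lon, +6·0.00416667° lat → SW at lon -6.59167°, lat 60.15°.
Cell spans 0.00833333° lon × 0.00416667° lat.
west 6.59167° W, east 6.58333° W.

6.59167° W, 6.58333° W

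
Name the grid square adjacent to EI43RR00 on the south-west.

EI43qq99

Longitude extended square 0; −1 → -1, wraps to 9, carry into subsquare.
Longitude subsquare r = 17; −1 → 16 = q.
Latitude extended square 0; −1 → -1, wraps to 9, carry into subsquare.
Latitude subsquare r = 17; −1 → 16 = q.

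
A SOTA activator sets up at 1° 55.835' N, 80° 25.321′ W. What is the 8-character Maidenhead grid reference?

EJ91sw93

Add 180° to longitude and 90° to latitude: 99.57798, 91.93058.
Field: lon ⌊99.57798/20⌋ = 4 → E; lat ⌊91.93058/10⌋ = 9 → J.
Square: lon ⌊19.57798/2⌋ = 9; lat ⌊1.93058/1⌋ = 1.
Subsquare: lon ⌊1.57798/0.0833333⌋ = 18 → s; lat ⌊0.93058/0.0416667⌋ = 22 → w.
Extended square: lon ⌊0.07798/0.00833333⌋ = 9; lat ⌊0.01392/0.00416667⌋ = 3.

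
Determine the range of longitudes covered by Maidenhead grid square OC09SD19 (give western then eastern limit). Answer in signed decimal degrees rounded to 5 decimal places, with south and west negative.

101.50833, 101.51667

Field O=14, C=2: +14·20° lon, +2·10° lat → SW at lon 100°, lat -70°.
Square 0, 9: +0·2° lon, +9·1° lat → SW at lon 100°, lat -61°.
Subsquare s=18, d=3: +18·0.0833333° lon, +3·0.0416667° lat → SW at lon 101.5°, lat -60.875°.
Extended square 1, 9: +1·0.00833333° lon, +9·0.00416667° lat → SW at lon 101.508°, lat -60.8375°.
Cell spans 0.00833333° lon × 0.00416667° lat.
west 101.50833, east 101.51667.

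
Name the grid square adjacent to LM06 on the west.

KM96

Longitude square 0; −1 → -1, wraps to 9, carry into field.
Longitude field L = 11; −1 → 10 = K.
The latitude characters are unchanged.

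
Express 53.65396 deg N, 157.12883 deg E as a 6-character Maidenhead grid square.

QO83np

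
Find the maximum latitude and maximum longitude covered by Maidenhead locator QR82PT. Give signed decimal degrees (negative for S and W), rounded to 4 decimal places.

82.8333, 157.3333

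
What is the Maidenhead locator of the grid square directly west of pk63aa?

Longitude subsquare a = 0; −1 → -1, wraps to 23 = x, carry into square.
Longitude square 6; −1 → 5.
The latitude characters are unchanged.

PK53xa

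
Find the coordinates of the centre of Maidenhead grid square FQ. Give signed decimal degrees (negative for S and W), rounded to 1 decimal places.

75.0, -70.0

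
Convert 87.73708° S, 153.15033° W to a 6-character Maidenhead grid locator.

BA32kg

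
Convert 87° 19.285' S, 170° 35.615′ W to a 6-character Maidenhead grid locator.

Add 180° to longitude and 90° to latitude: 9.4064, 2.6786.
Field: 9.4064/20 → 0 → A, 2.6786/10 → 0 → A; chars AA.
Square: 9.4064/2 → 4, 2.6786/1 → 2; chars 42.
Subsquare: 1.4064/0.0833333 → 16 → q, 0.6786/0.0416667 → 16 → q; chars qq.

AA42qq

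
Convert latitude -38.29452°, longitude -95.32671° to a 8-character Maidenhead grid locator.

EF21iq09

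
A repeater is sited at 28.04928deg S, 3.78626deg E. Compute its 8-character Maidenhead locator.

JG11vw48

Shift to the Maidenhead origin (180°W, 90°S): lon 183.78626, lat 61.95072.
Field: 183.78626/20 → 9 → J, 61.95072/10 → 6 → G; chars JG.
Square: 3.78626/2 → 1, 1.95072/1 → 1; chars 11.
Subsquare: 1.78626/0.0833333 → 21 → v, 0.95072/0.0416667 → 22 → w; chars vw.
Extended square: 0.03626/0.00833333 → 4, 0.03405/0.00416667 → 8; chars 48.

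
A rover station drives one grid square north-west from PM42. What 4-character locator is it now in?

Longitude square 4; −1 → 3.
Latitude square 2; +1 → 3.

PM33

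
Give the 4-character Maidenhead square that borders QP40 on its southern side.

Latitude square 0; −1 → -1, wraps to 9, carry into field.
Latitude field P = 15; −1 → 14 = O.
The longitude characters are unchanged.

QO49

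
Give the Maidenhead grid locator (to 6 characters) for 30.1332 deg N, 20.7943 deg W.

Shift to the Maidenhead origin (180°W, 90°S): lon 159.2057, lat 120.1332.
Field: 159.2057/20 → 7 → H, 120.1332/10 → 12 → M; chars HM.
Square: 19.2057/2 → 9, 0.1332/1 → 0; chars 90.
Subsquare: 1.2057/0.0833333 → 14 → o, 0.1332/0.0416667 → 3 → d; chars od.

HM90od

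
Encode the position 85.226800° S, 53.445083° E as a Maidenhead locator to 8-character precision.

LA64rs35

Offset from 180°W / 90°S: lon 233.44508°, lat 4.77320°.
Field: 233.44508/20 → 11 → L, 4.77320/10 → 0 → A; chars LA.
Square: 13.44508/2 → 6, 4.77320/1 → 4; chars 64.
Subsquare: 1.44508/0.0833333 → 17 → r, 0.77320/0.0416667 → 18 → s; chars rs.
Extended square: 0.02842/0.00833333 → 3, 0.02320/0.00416667 → 5; chars 35.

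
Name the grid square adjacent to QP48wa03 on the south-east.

Longitude extended square 0; +1 → 1.
Latitude extended square 3; −1 → 2.

QP48wa12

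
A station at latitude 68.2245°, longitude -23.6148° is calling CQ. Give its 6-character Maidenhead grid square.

Offset from 180°W / 90°S: lon 156.3852°, lat 158.2245°.
Field: lon ⌊156.3852/20⌋ = 7 → H; lat ⌊158.2245/10⌋ = 15 → P.
Square: lon ⌊16.3852/2⌋ = 8; lat ⌊8.2245/1⌋ = 8.
Subsquare: lon ⌊0.3852/0.0833333⌋ = 4 → e; lat ⌊0.2245/0.0416667⌋ = 5 → f.

HP88ef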